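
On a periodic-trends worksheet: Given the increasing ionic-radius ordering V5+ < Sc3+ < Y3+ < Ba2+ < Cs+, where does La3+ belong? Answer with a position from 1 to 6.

4

Work out protons and electrons: V5+ has 18 e⁻ (Z=23), Sc3+ has 18 e⁻ (Z=21), Y3+ has 36 e⁻ (Z=39), La3+ has 54 e⁻ (Z=57), Ba2+ has 54 e⁻ (Z=56), Cs+ has 54 e⁻ (Z=55). V5+ < Sc3+ (isoelectronic, higher Z=23 is smaller); Sc3+ < Y3+ (same group, 1 shell fewer); Y3+ < La3+ (same group, period 5 vs 6); La3+ < Ba2+ (both 54 e⁻, Z=57>56); Ba2+ < Cs+ (isoelectronic, higher Z=56 is smaller).
Merged order: V5+ < Sc3+ < Y3+ < La3+ < Ba2+ < Cs+ — La3+ is number 4.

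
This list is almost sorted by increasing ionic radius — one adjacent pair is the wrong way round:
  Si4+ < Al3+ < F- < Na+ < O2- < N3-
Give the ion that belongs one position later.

Compare adjacent ions: they are isoelectronic (10 e⁻) and Na has more protons than F (11 vs 9), making Na+ smaller — yet in this increasing list F- sits before Na+. Nothing else is reversed, so F- should move one place to the right.

F-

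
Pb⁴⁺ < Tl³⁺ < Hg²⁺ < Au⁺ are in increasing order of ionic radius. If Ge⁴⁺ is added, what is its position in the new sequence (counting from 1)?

1

Ge⁴⁺ (Z=32, 28 e⁻), Pb⁴⁺ (Z=82, 78 e⁻), Tl³⁺ (Z=81, 78 e⁻), Hg²⁺ (Z=80, 78 e⁻), Au⁺ (Z=79, 78 e⁻). Ge⁴⁺ < Pb⁴⁺ (same group, period 4 vs 6); Pb⁴⁺ < Tl³⁺ (both 78 e⁻, Z=82>81); Tl³⁺ < Hg²⁺ (both 78 e⁻, Z=81>80); Hg²⁺ < Au⁺ (both 78 e⁻, Z=80>79).
With Ge⁴⁺ included the full order is Ge⁴⁺ < Pb⁴⁺ < Tl³⁺ < Hg²⁺ < Au⁺, so it takes position 1.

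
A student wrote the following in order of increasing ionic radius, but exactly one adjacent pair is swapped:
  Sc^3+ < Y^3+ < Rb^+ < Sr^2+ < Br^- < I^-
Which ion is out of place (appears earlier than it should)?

Rb^+

Compare adjacent ions: both have 36 electrons but Z(Sr)=38 > Z(Rb)=37, so Sr^2+ should be the smaller of the two — yet in this increasing list Rb^+ sits before Sr^2+. Nothing else is reversed, so Rb^+ should move one place to the right.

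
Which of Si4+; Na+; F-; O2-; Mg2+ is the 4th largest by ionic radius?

All of these have 10 electrons (isoelectronic). With the same electron cloud, the ion with the most protons pulls it in tightest. Nuclear charges: Si4+ (Z=14), Mg2+ (Z=12), Na+ (Z=11), F- (Z=9), O2- (Z=8). Highest Z is smallest.
So the order is Si4+ < Mg2+ < Na+ < F- < O2-; the 4th-largest ion is Mg2+.

Mg2+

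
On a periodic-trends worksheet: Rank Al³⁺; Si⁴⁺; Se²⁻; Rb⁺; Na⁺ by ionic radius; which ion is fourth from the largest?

Al³⁺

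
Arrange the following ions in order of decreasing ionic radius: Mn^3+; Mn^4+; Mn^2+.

Mn^2+ > Mn^3+ > Mn^4+

Same element, different charge: the more highly charged cation has fewer electrons and a greater effective nuclear charge per electron, making Mn^4+ the smallest.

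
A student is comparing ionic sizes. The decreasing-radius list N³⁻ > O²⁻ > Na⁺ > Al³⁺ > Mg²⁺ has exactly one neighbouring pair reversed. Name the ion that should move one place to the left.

Compare adjacent ions: Al³⁺ and Mg²⁺ share 10 electrons; the higher nuclear charge on Al (Z=13) contracts it more, so Al³⁺ < Mg²⁺ — yet in this decreasing list Al³⁺ sits before Mg²⁺. Nothing else is reversed, so Mg²⁺ should move one place to the left.

Mg²⁺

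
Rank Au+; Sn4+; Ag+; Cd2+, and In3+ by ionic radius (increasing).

Sn4+ has 46 e⁻ (Z=50), In3+ has 46 e⁻ (Z=49), Cd2+ has 46 e⁻ (Z=48), Ag+ has 46 e⁻ (Z=47), Au+ has 78 e⁻ (Z=79). Sn4+ < In3+ (both 46 e⁻, Z=50>49); In3+ < Cd2+ (isoelectronic, higher Z=49 is smaller); Cd2+ < Ag+ (isoelectronic, higher Z=48 is smaller); Ag+ < Au+ (same group, 1 shell fewer).

Sn4+ < In3+ < Cd2+ < Ag+ < Au+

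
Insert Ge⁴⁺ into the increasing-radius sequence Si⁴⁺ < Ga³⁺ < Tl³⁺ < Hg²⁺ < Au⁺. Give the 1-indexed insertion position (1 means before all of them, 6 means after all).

Electron counts and nuclear charges: Si⁴⁺: 10 e⁻, Z=14, Ge⁴⁺: 28 e⁻, Z=32, Ga³⁺: 28 e⁻, Z=31, Tl³⁺: 78 e⁻, Z=81, Hg²⁺: 78 e⁻, Z=80, Au⁺: 78 e⁻, Z=79. Si⁴⁺ < Ge⁴⁺ (same group, period 3 vs 4); Ge⁴⁺ < Ga³⁺ (both 28 e⁻, Z=32>31); Ga³⁺ < Tl³⁺ (same group, 2 shells fewer); Tl³⁺ < Hg²⁺ (isoelectronic, higher Z=81 is smaller); Hg²⁺ < Au⁺ (isoelectronic, higher Z=80 is smaller).
Merged order: Si⁴⁺ < Ge⁴⁺ < Ga³⁺ < Tl³⁺ < Hg²⁺ < Au⁺ — Ge⁴⁺ is number 2.

2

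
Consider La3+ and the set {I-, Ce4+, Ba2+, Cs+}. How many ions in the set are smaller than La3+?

1

All of these have 54 electrons (isoelectronic). With the same electron cloud, the ion with the most protons pulls it in tightest. Nuclear charges: Ce4+ (Z=58), La3+ (Z=57), Ba2+ (Z=56), Cs+ (Z=55), I- (Z=53). Highest Z is smallest.
Placing each against La3+: smaller — Ce4+; larger — Ba2+, Cs+, I-. So 1 is smaller.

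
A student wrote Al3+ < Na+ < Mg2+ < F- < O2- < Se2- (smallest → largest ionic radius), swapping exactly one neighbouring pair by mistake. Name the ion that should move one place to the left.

Check each adjacent pair. Na+ and Mg2+ are reversed: Mg2+ and Na+ share 10 electrons; the higher nuclear charge on Mg (Z=12) contracts it more, so Mg2+ < Na+. No other neighbouring pair contradicts the periodic trends, so Mg2+ is the ion listed too late.

Mg2+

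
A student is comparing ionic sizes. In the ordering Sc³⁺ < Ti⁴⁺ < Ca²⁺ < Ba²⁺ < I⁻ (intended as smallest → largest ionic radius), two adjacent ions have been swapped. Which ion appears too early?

Sc³⁺

The pair Sc³⁺, Ti⁴⁺ is the wrong way round — Ti⁴⁺ and Sc³⁺ share 18 electrons; the higher nuclear charge on Ti (Z=22) contracts it more, so Ti⁴⁺ < Sc³⁺. All other adjacent pairs agree with periodic trends, so Sc³⁺ is the misplaced ion.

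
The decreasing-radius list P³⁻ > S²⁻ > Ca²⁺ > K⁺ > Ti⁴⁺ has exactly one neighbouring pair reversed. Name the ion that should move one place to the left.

K⁺

Check each adjacent pair. Ca²⁺ and K⁺ are reversed: they are isoelectronic (18 e⁻) and Ca has more protons than K (20 vs 19), making Ca²⁺ smaller. No other neighbouring pair contradicts the periodic trends, so K⁺ is the ion listed too late.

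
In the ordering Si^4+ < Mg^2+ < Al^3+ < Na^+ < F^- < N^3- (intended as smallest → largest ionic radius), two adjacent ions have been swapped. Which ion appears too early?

The pair Mg^2+, Al^3+ is the wrong way round — both have 10 electrons but Z(Al)=13 > Z(Mg)=12, so Al^3+ should be the smaller of the two. All other adjacent pairs agree with periodic trends, so Mg^2+ is the misplaced ion.

Mg^2+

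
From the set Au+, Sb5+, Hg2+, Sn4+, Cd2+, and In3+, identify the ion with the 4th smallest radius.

Cd2+

Sb5+ (Z=51, 46 e⁻), Sn4+ (Z=50, 46 e⁻), In3+ (Z=49, 46 e⁻), Cd2+ (Z=48, 46 e⁻), Hg2+ (Z=80, 78 e⁻), Au+ (Z=79, 78 e⁻). Sb5+ < Sn4+ (both 46 e⁻, Z=51>50); Sn4+ < In3+ (isoelectronic, higher Z=50 is smaller); In3+ < Cd2+ (both 46 e⁻, Z=49>48); Cd2+ < Hg2+ (same group, 1 shell fewer); Hg2+ < Au+ (isoelectronic, higher Z=80 is smaller).
That gives Sb5+ < Sn4+ < In3+ < Cd2+ < Hg2+ < Au+. From the smallest end, number 4 is Cd2+.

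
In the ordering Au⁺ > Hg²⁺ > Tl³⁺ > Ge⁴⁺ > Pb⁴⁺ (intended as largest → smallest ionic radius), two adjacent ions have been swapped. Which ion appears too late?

The pair Ge⁴⁺, Pb⁴⁺ is the wrong way round — both in group 14 with the same charge; Ge⁴⁺ (period 4) has the smaller radius. All other adjacent pairs agree with periodic trends, so Pb⁴⁺ is the misplaced ion.

Pb⁴⁺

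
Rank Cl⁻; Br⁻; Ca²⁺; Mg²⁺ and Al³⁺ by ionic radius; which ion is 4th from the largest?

Al³⁺ (Z=13, 10 e⁻), Mg²⁺ (Z=12, 10 e⁻), Ca²⁺ (Z=20, 18 e⁻), Cl⁻ (Z=17, 18 e⁻), Br⁻ (Z=35, 36 e⁻). Al³⁺ < Mg²⁺ (both 10 e⁻, Z=13>12); Mg²⁺ < Ca²⁺ (same group, period 3 vs 4); Ca²⁺ < Cl⁻ (isoelectronic, higher Z=20 is smaller); Cl⁻ < Br⁻ (same group, period 3 vs 4).
So the order is Al³⁺ < Mg²⁺ < Ca²⁺ < Cl⁻ < Br⁻; the 4th-largest ion is Mg²⁺.

Mg²⁺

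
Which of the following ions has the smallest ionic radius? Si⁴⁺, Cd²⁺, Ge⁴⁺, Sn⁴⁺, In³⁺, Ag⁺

Si⁴⁺

First list Z and electron count for each: Si⁴⁺ has 10 e⁻ (Z=14), Ge⁴⁺ has 28 e⁻ (Z=32), Sn⁴⁺ has 46 e⁻ (Z=50), In³⁺ has 46 e⁻ (Z=49), Cd²⁺ has 46 e⁻ (Z=48), Ag⁺ has 46 e⁻ (Z=47). Si⁴⁺ < Ge⁴⁺ (same group, period 3 vs 4); Ge⁴⁺ < Sn⁴⁺ (same group, 1 shell fewer); Sn⁴⁺ < In³⁺ (isoelectronic, higher Z=50 is smaller); In³⁺ < Cd²⁺ (both 46 e⁻, Z=49>48); Cd²⁺ < Ag⁺ (both 46 e⁻, Z=48>47).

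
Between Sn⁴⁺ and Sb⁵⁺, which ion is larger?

Each ion has 46 electrons. The ranking follows nuclear charge in reverse — greater Z gives a smaller radius. Sb⁵⁺ (Z=51), Sn⁴⁺ (Z=50).

Sn⁴⁺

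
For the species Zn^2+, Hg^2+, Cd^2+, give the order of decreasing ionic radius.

These ions sit in one column with identical charge. Each step down the periodic table adds a principal shell, increasing the radius.

Hg^2+ > Cd^2+ > Zn^2+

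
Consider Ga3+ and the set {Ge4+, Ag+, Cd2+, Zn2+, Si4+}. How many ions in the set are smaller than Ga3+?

Electron counts and nuclear charges: Si4+: 10 e⁻, Z=14, Ge4+: 28 e⁻, Z=32, Ga3+: 28 e⁻, Z=31, Zn2+: 28 e⁻, Z=30, Cd2+: 46 e⁻, Z=48, Ag+: 46 e⁻, Z=47. Si4+ < Ge4+ (same group, 1 shell fewer); Ge4+ < Ga3+ (both 28 e⁻, Z=32>31); Ga3+ < Zn2+ (isoelectronic, higher Z=31 is smaller); Zn2+ < Cd2+ (same group, period 4 vs 5); Cd2+ < Ag+ (isoelectronic, higher Z=48 is smaller).
Overall: Si4+ < Ge4+ < Ga3+ < Zn2+ < Cd2+ < Ag+. Ga3+ has 2 below it and 3 above. So 2 are smaller.

2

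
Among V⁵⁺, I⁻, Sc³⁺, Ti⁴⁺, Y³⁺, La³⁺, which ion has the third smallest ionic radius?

Electron counts and nuclear charges: V⁵⁺ (Z=23, 18 e⁻), Ti⁴⁺ (Z=22, 18 e⁻), Sc³⁺ (Z=21, 18 e⁻), Y³⁺ (Z=39, 36 e⁻), La³⁺ (Z=57, 54 e⁻), I⁻ (Z=53, 54 e⁻). V⁵⁺ < Ti⁴⁺ (both 18 e⁻, Z=23>22); Ti⁴⁺ < Sc³⁺ (isoelectronic, higher Z=22 is smaller); Sc³⁺ < Y³⁺ (same group, 1 shell fewer); Y³⁺ < La³⁺ (same group, period 5 vs 6); La³⁺ < I⁻ (isoelectronic, higher Z=57 is smaller).
Full ascending order: V⁵⁺ < Ti⁴⁺ < Sc³⁺ < Y³⁺ < La³⁺ < I⁻. Counting from the smallest, position 3 is Sc³⁺.

Sc³⁺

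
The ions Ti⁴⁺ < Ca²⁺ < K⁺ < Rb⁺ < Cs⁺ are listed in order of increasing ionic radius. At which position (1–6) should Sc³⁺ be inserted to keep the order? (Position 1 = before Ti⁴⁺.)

First list Z and electron count for each: Ti⁴⁺ (Z=22, 18 e⁻), Sc³⁺ (Z=21, 18 e⁻), Ca²⁺ (Z=20, 18 e⁻), K⁺ (Z=19, 18 e⁻), Rb⁺ (Z=37, 36 e⁻), Cs⁺ (Z=55, 54 e⁻). Ti⁴⁺ < Sc³⁺ (both 18 e⁻, Z=22>21); Sc³⁺ < Ca²⁺ (isoelectronic, higher Z=21 is smaller); Ca²⁺ < K⁺ (isoelectronic, higher Z=20 is smaller); K⁺ < Rb⁺ (same group, 1 shell fewer); Rb⁺ < Cs⁺ (same group, period 5 vs 6).
Merged order: Ti⁴⁺ < Sc³⁺ < Ca²⁺ < K⁺ < Rb⁺ < Cs⁺ — Sc³⁺ is number 2.

2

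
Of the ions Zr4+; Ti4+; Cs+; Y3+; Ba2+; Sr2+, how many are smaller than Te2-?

6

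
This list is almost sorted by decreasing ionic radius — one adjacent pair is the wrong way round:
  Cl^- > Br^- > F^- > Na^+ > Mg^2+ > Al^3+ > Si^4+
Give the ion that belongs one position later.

Check each adjacent pair. Cl^- and Br^- are reversed: both in group 17 with the same charge; Cl^- (period 3) has the smaller radius. No other neighbouring pair contradicts the periodic trends, so Cl^- is the ion listed too early.

Cl^-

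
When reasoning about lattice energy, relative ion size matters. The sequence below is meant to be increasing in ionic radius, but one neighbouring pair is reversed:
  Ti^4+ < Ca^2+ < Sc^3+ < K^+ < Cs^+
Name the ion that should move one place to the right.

Ca^2+

Scanning neighbour by neighbour, only Ca^2+/Sc^3+ violates a trend: Sc^3+ and Ca^2+ share 18 electrons; the higher nuclear charge on Sc (Z=21) contracts it more, so Sc^3+ < Ca^2+. That makes Ca^2+ the one sitting a position early relative to where it belongs.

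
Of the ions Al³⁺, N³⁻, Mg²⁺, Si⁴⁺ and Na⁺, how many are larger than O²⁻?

1

All of these have 10 electrons (isoelectronic). With the same electron cloud, the ion with the most protons pulls it in tightest. Nuclear charges: Si⁴⁺ (Z=14), Al³⁺ (Z=13), Mg²⁺ (Z=12), Na⁺ (Z=11), O²⁻ (Z=8), N³⁻ (Z=7). Highest Z is smallest.
Ordering all of them (including O²⁻) by radius gives Si⁴⁺ < Al³⁺ < Mg²⁺ < Na⁺ < O²⁻ < N³⁻. That's 1.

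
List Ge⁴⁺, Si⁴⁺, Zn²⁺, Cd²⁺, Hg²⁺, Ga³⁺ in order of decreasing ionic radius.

Electron counts and nuclear charges: Si⁴⁺: 10 e⁻, Z=14, Ge⁴⁺: 28 e⁻, Z=32, Ga³⁺: 28 e⁻, Z=31, Zn²⁺: 28 e⁻, Z=30, Cd²⁺: 46 e⁻, Z=48, Hg²⁺: 78 e⁻, Z=80. Si⁴⁺ < Ge⁴⁺ (same group, 1 shell fewer); Ge⁴⁺ < Ga³⁺ (both 28 e⁻, Z=32>31); Ga³⁺ < Zn²⁺ (both 28 e⁻, Z=31>30); Zn²⁺ < Cd²⁺ (same group, 1 shell fewer); Cd²⁺ < Hg²⁺ (same group, 1 shell fewer).

Hg²⁺ > Cd²⁺ > Zn²⁺ > Ga³⁺ > Ge⁴⁺ > Si⁴⁺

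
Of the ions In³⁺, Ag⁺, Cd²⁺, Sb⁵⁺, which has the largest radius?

Ag⁺

Isoelectronic series (46 e⁻ each). Size is set by nuclear charge: more protons means a smaller ion. Sb⁵⁺ (Z=51), In³⁺ (Z=49), Cd²⁺ (Z=48), Ag⁺ (Z=47).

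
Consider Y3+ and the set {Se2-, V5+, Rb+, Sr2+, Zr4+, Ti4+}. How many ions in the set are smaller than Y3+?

3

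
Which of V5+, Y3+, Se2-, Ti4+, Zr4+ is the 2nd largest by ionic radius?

First list Z and electron count for each: V5+: 18 e⁻, Z=23, Ti4+: 18 e⁻, Z=22, Zr4+: 36 e⁻, Z=40, Y3+: 36 e⁻, Z=39, Se2-: 36 e⁻, Z=34. V5+ < Ti4+ (both 18 e⁻, Z=23>22); Ti4+ < Zr4+ (same group, 1 shell fewer); Zr4+ < Y3+ (isoelectronic, higher Z=40 is smaller); Y3+ < Se2- (both 36 e⁻, Z=39>34).
That gives V5+ < Ti4+ < Zr4+ < Y3+ < Se2-. From the largest end, number 2 is Y3+.

Y3+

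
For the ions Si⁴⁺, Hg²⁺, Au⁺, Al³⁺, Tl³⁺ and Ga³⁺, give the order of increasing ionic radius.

Si⁴⁺ < Al³⁺ < Ga³⁺ < Tl³⁺ < Hg²⁺ < Au⁺

Tabulating Z and e⁻: Si⁴⁺ has 10 e⁻ (Z=14), Al³⁺ has 10 e⁻ (Z=13), Ga³⁺ has 28 e⁻ (Z=31), Tl³⁺ has 78 e⁻ (Z=81), Hg²⁺ has 78 e⁻ (Z=80), Au⁺ has 78 e⁻ (Z=79). Si⁴⁺ < Al³⁺ (both 10 e⁻, Z=14>13); Al³⁺ < Ga³⁺ (same group, period 3 vs 4); Ga³⁺ < Tl³⁺ (same group, period 4 vs 6); Tl³⁺ < Hg²⁺ (both 78 e⁻, Z=81>80); Hg²⁺ < Au⁺ (both 78 e⁻, Z=80>79).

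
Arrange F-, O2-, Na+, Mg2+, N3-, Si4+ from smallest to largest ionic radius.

Si4+ < Mg2+ < Na+ < F- < O2- < N3-

These species are isoelectronic with 10 electrons. The only difference is the number of protons: Si4+ (Z=14), Mg2+ (Z=12), Na+ (Z=11), F- (Z=9), O2- (Z=8), N3- (Z=7). The strongest nuclear pull (Si4+) gives the smallest ion.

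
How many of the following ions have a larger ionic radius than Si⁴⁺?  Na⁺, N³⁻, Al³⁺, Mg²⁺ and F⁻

All of these have 10 electrons (isoelectronic). With the same electron cloud, the ion with the most protons pulls it in tightest. Nuclear charges: Si⁴⁺ (Z=14), Al³⁺ (Z=13), Mg²⁺ (Z=12), Na⁺ (Z=11), F⁻ (Z=9), N³⁻ (Z=7). Highest Z is smallest.
Relative to Si⁴⁺, the ions that are larger are Al³⁺, Mg²⁺, Na⁺, F⁻, N³⁻. That's 5.

5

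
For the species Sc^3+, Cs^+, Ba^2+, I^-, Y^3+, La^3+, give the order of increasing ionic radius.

Sc^3+ < Y^3+ < La^3+ < Ba^2+ < Cs^+ < I^-

Tabulating Z and e⁻: Sc^3+: 18 e⁻, Z=21, Y^3+: 36 e⁻, Z=39, La^3+: 54 e⁻, Z=57, Ba^2+: 54 e⁻, Z=56, Cs^+: 54 e⁻, Z=55, I^-: 54 e⁻, Z=53. Sc^3+ < Y^3+ (same group, period 4 vs 5); Y^3+ < La^3+ (same group, period 5 vs 6); La^3+ < Ba^2+ (both 54 e⁻, Z=57>56); Ba^2+ < Cs^+ (isoelectronic, higher Z=56 is smaller); Cs^+ < I^- (both 54 e⁻, Z=55>53).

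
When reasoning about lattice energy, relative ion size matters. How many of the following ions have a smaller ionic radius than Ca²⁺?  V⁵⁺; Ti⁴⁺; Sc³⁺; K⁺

Isoelectronic series (18 e⁻ each). Size is set by nuclear charge: more protons means a smaller ion. V⁵⁺ (Z=23), Ti⁴⁺ (Z=22), Sc³⁺ (Z=21), Ca²⁺ (Z=20), K⁺ (Z=19).
Overall: V⁵⁺ < Ti⁴⁺ < Sc³⁺ < Ca²⁺ < K⁺. Ca²⁺ has 3 below it and 1 above. That's 3.

3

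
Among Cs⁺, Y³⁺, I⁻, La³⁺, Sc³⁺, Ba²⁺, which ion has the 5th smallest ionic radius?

Work out protons and electrons: Sc³⁺ (Z=21, 18 e⁻), Y³⁺ (Z=39, 36 e⁻), La³⁺ (Z=57, 54 e⁻), Ba²⁺ (Z=56, 54 e⁻), Cs⁺ (Z=55, 54 e⁻), I⁻ (Z=53, 54 e⁻). Sc³⁺ < Y³⁺ (same group, period 4 vs 5); Y³⁺ < La³⁺ (same group, period 5 vs 6); La³⁺ < Ba²⁺ (both 54 e⁻, Z=57>56); Ba²⁺ < Cs⁺ (both 54 e⁻, Z=56>55); Cs⁺ < I⁻ (both 54 e⁻, Z=55>53).
Full ascending order: Sc³⁺ < Y³⁺ < La³⁺ < Ba²⁺ < Cs⁺ < I⁻. Counting from the smallest, position 5 is Cs⁺.

Cs⁺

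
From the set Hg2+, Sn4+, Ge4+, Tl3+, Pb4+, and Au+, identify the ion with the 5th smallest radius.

Work out protons and electrons: Ge4+ has 28 e⁻ (Z=32), Sn4+ has 46 e⁻ (Z=50), Pb4+ has 78 e⁻ (Z=82), Tl3+ has 78 e⁻ (Z=81), Hg2+ has 78 e⁻ (Z=80), Au+ has 78 e⁻ (Z=79). Ge4+ < Sn4+ (same group, period 4 vs 5); Sn4+ < Pb4+ (same group, period 5 vs 6); Pb4+ < Tl3+ (isoelectronic, higher Z=82 is smaller); Tl3+ < Hg2+ (both 78 e⁻, Z=81>80); Hg2+ < Au+ (both 78 e⁻, Z=80>79).
Full ascending order: Ge4+ < Sn4+ < Pb4+ < Tl3+ < Hg2+ < Au+. Counting from the smallest, position 5 is Hg2+.

Hg2+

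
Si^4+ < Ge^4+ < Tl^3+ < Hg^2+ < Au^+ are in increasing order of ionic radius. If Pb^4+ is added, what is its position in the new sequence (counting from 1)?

First list Z and electron count for each: Si^4+ has 10 e⁻ (Z=14), Ge^4+ has 28 e⁻ (Z=32), Pb^4+ has 78 e⁻ (Z=82), Tl^3+ has 78 e⁻ (Z=81), Hg^2+ has 78 e⁻ (Z=80), Au^+ has 78 e⁻ (Z=79). Si^4+ < Ge^4+ (same group, period 3 vs 4); Ge^4+ < Pb^4+ (same group, 2 shells fewer); Pb^4+ < Tl^3+ (both 78 e⁻, Z=82>81); Tl^3+ < Hg^2+ (isoelectronic, higher Z=81 is smaller); Hg^2+ < Au^+ (both 78 e⁻, Z=80>79).
Merged order: Si^4+ < Ge^4+ < Pb^4+ < Tl^3+ < Hg^2+ < Au^+ — Pb^4+ is number 3.

3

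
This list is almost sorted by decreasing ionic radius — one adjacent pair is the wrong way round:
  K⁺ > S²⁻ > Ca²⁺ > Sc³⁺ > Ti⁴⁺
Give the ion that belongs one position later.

K⁺

Compare adjacent ions: they are isoelectronic (18 e⁻) and K has more protons than S (19 vs 16), making K⁺ smaller — yet in this decreasing list K⁺ sits before S²⁻. Nothing else is reversed, so K⁺ should move one place to the right.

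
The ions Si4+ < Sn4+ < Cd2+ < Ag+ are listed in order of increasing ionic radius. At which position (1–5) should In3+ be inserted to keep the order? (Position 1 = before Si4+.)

3

Electron counts and nuclear charges: Si4+ (Z=14, 10 e⁻), Sn4+ (Z=50, 46 e⁻), In3+ (Z=49, 46 e⁻), Cd2+ (Z=48, 46 e⁻), Ag+ (Z=47, 46 e⁻). Si4+ < Sn4+ (same group, period 3 vs 5); Sn4+ < In3+ (both 46 e⁻, Z=50>49); In3+ < Cd2+ (isoelectronic, higher Z=49 is smaller); Cd2+ < Ag+ (both 46 e⁻, Z=48>47).
Putting In3+ in gives Si4+ < Sn4+ < In3+ < Cd2+ < Ag+; it lands at slot 3.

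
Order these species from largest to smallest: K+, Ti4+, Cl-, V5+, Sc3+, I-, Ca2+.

V5+ has 18 e⁻ (Z=23), Ti4+ has 18 e⁻ (Z=22), Sc3+ has 18 e⁻ (Z=21), Ca2+ has 18 e⁻ (Z=20), K+ has 18 e⁻ (Z=19), Cl- has 18 e⁻ (Z=17), I- has 54 e⁻ (Z=53). V5+ < Ti4+ (isoelectronic, higher Z=23 is smaller); Ti4+ < Sc3+ (isoelectronic, higher Z=22 is smaller); Sc3+ < Ca2+ (isoelectronic, higher Z=21 is smaller); Ca2+ < K+ (isoelectronic, higher Z=20 is smaller); K+ < Cl- (both 18 e⁻, Z=19>17); Cl- < I- (same group, period 3 vs 5).

I- > Cl- > K+ > Ca2+ > Sc3+ > Ti4+ > V5+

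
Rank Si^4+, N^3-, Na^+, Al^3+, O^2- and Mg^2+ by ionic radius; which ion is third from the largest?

All of these have 10 electrons (isoelectronic). With the same electron cloud, the ion with the most protons pulls it in tightest. Nuclear charges: Si^4+ (Z=14), Al^3+ (Z=13), Mg^2+ (Z=12), Na^+ (Z=11), O^2- (Z=8), N^3- (Z=7). Highest Z is smallest.
Ordering: Si^4+ < Al^3+ < Mg^2+ < Na^+ < O^2- < N^3-. The third largest is Na^+.

Na^+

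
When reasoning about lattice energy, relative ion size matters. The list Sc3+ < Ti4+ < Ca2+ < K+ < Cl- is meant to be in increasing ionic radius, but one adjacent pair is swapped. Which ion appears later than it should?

Scanning neighbour by neighbour, only Sc3+/Ti4+ violates a trend: they are isoelectronic (18 e⁻) and Ti has more protons than Sc (22 vs 21), making Ti4+ smaller. That makes Ti4+ the one sitting a position late relative to where it belongs.

Ti4+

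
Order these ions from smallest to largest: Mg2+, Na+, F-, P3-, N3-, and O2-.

Mg2+ < Na+ < F- < O2- < N3- < P3-

Electron counts and nuclear charges: Mg2+ (Z=12, 10 e⁻), Na+ (Z=11, 10 e⁻), F- (Z=9, 10 e⁻), O2- (Z=8, 10 e⁻), N3- (Z=7, 10 e⁻), P3- (Z=15, 18 e⁻). Mg2+ < Na+ (isoelectronic, higher Z=12 is smaller); Na+ < F- (isoelectronic, higher Z=11 is smaller); F- < O2- (isoelectronic, higher Z=9 is smaller); O2- < N3- (isoelectronic, higher Z=8 is smaller); N3- < P3- (same group, period 2 vs 3).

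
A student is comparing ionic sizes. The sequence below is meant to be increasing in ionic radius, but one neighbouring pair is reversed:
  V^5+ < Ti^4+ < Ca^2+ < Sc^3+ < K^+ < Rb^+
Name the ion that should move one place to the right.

The pair Ca^2+, Sc^3+ is the wrong way round — both have 18 electrons but Z(Sc)=21 > Z(Ca)=20, so Sc^3+ should be the smaller of the two. All other adjacent pairs agree with periodic trends, so Ca^2+ is the misplaced ion.

Ca^2+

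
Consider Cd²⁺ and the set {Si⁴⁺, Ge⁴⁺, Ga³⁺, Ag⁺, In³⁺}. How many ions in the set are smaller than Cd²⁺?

4

Work out protons and electrons: Si⁴⁺ has 10 e⁻ (Z=14), Ge⁴⁺ has 28 e⁻ (Z=32), Ga³⁺ has 28 e⁻ (Z=31), In³⁺ has 46 e⁻ (Z=49), Cd²⁺ has 46 e⁻ (Z=48), Ag⁺ has 46 e⁻ (Z=47). Si⁴⁺ < Ge⁴⁺ (same group, 1 shell fewer); Ge⁴⁺ < Ga³⁺ (isoelectronic, higher Z=32 is smaller); Ga³⁺ < In³⁺ (same group, period 4 vs 5); In³⁺ < Cd²⁺ (both 46 e⁻, Z=49>48); Cd²⁺ < Ag⁺ (isoelectronic, higher Z=48 is smaller).
Relative to Cd²⁺, the ions that are smaller are Si⁴⁺, Ge⁴⁺, Ga³⁺, In³⁺. So 4 are smaller.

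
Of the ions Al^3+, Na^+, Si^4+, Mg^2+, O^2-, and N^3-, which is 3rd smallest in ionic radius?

Mg^2+

These species are isoelectronic with 10 electrons. The only difference is the number of protons: Si^4+ (Z=14), Al^3+ (Z=13), Mg^2+ (Z=12), Na^+ (Z=11), O^2- (Z=8), N^3- (Z=7). The strongest nuclear pull (Si^4+) gives the smallest ion.
So the order is Si^4+ < Al^3+ < Mg^2+ < Na^+ < O^2- < N^3-; the 3rd-smallest ion is Mg^2+.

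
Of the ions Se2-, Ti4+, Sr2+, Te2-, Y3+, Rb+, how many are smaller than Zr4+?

Electron counts and nuclear charges: Ti4+: 18 e⁻, Z=22, Zr4+: 36 e⁻, Z=40, Y3+: 36 e⁻, Z=39, Sr2+: 36 e⁻, Z=38, Rb+: 36 e⁻, Z=37, Se2-: 36 e⁻, Z=34, Te2-: 54 e⁻, Z=52. Ti4+ < Zr4+ (same group, period 4 vs 5); Zr4+ < Y3+ (both 36 e⁻, Z=40>39); Y3+ < Sr2+ (both 36 e⁻, Z=39>38); Sr2+ < Rb+ (isoelectronic, higher Z=38 is smaller); Rb+ < Se2- (both 36 e⁻, Z=37>34); Se2- < Te2- (same group, period 4 vs 5).
Overall: Ti4+ < Zr4+ < Y3+ < Sr2+ < Rb+ < Se2- < Te2-. Zr4+ has 1 below it and 5 above. So 1 is smaller.

1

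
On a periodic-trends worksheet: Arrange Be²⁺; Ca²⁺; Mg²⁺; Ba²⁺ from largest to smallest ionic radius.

Ba²⁺ > Ca²⁺ > Mg²⁺ > Be²⁺

All are in the same group with charge +2. Radius grows down the group as n (the outermost shell) increases.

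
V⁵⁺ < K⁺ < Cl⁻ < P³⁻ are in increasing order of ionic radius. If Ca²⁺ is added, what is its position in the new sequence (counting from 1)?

2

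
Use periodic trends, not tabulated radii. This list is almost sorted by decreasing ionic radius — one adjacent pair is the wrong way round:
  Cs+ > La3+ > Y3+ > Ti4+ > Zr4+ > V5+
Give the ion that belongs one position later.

Compare adjacent ions: both in group 4 with the same charge; Ti4+ (period 4) has the smaller radius — yet in this decreasing list Ti4+ sits before Zr4+. Nothing else is reversed, so Ti4+ should move one place to the right.

Ti4+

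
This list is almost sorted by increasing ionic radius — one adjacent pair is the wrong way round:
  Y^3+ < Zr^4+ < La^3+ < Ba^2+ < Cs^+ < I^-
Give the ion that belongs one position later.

Y^3+

Compare adjacent ions: both have 36 electrons but Z(Zr)=40 > Z(Y)=39, so Zr^4+ should be the smaller of the two — yet in this increasing list Y^3+ sits before Zr^4+. Nothing else is reversed, so Y^3+ should move one place to the right.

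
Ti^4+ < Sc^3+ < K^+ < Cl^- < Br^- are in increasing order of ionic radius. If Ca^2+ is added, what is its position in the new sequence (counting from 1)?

Tabulating Z and e⁻: Ti^4+: 18 e⁻, Z=22, Sc^3+: 18 e⁻, Z=21, Ca^2+: 18 e⁻, Z=20, K^+: 18 e⁻, Z=19, Cl^-: 18 e⁻, Z=17, Br^-: 36 e⁻, Z=35. Ti^4+ < Sc^3+ (both 18 e⁻, Z=22>21); Sc^3+ < Ca^2+ (both 18 e⁻, Z=21>20); Ca^2+ < K^+ (both 18 e⁻, Z=20>19); K^+ < Cl^- (isoelectronic, higher Z=19 is smaller); Cl^- < Br^- (same group, 1 shell fewer).
Merged order: Ti^4+ < Sc^3+ < Ca^2+ < K^+ < Cl^- < Br^- — Ca^2+ is number 3.

3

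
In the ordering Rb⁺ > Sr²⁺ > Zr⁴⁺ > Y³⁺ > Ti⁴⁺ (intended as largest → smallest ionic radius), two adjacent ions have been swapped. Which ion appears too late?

Y³⁺

Check each adjacent pair. Zr⁴⁺ and Y³⁺ are reversed: they are isoelectronic (36 e⁻) and Zr has more protons than Y (40 vs 39), making Zr⁴⁺ smaller. No other neighbouring pair contradicts the periodic trends, so Y³⁺ is the ion listed too late.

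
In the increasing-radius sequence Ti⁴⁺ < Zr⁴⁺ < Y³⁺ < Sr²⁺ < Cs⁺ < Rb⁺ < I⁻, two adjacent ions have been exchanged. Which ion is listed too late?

Rb⁺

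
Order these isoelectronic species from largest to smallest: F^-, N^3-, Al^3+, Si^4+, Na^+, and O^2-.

N^3- > O^2- > F^- > Na^+ > Al^3+ > Si^4+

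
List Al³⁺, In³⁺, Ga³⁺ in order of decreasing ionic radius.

In³⁺ > Ga³⁺ > Al³⁺

These ions sit in one column with identical charge. Each step down the periodic table adds a principal shell, increasing the radius.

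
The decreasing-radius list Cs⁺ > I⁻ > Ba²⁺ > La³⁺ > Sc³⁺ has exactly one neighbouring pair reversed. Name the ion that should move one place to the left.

The pair Cs⁺, I⁻ is the wrong way round — Cs⁺ and I⁻ share 54 electrons; the higher nuclear charge on Cs (Z=55) contracts it more, so Cs⁺ < I⁻. All other adjacent pairs agree with periodic trends, so I⁻ is the misplaced ion.

I⁻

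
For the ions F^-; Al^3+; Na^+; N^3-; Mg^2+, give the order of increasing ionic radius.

Al^3+ < Mg^2+ < Na^+ < F^- < N^3-

These species are isoelectronic with 10 electrons. The only difference is the number of protons: Al^3+ (Z=13), Mg^2+ (Z=12), Na^+ (Z=11), F^- (Z=9), N^3- (Z=7). The strongest nuclear pull (Al^3+) gives the smallest ion.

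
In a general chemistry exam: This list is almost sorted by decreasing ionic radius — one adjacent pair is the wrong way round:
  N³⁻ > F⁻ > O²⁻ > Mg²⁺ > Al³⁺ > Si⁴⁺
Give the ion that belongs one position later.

Check each adjacent pair. F⁻ and O²⁻ are reversed: both have 10 electrons but Z(F)=9 > Z(O)=8, so F⁻ should be the smaller of the two. No other neighbouring pair contradicts the periodic trends, so F⁻ is the ion listed too early.

F⁻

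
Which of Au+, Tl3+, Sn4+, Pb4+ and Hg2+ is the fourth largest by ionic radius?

First list Z and electron count for each: Sn4+: 46 e⁻, Z=50, Pb4+: 78 e⁻, Z=82, Tl3+: 78 e⁻, Z=81, Hg2+: 78 e⁻, Z=80, Au+: 78 e⁻, Z=79. Sn4+ < Pb4+ (same group, 1 shell fewer); Pb4+ < Tl3+ (isoelectronic, higher Z=82 is smaller); Tl3+ < Hg2+ (both 78 e⁻, Z=81>80); Hg2+ < Au+ (isoelectronic, higher Z=80 is smaller).
That gives Sn4+ < Pb4+ < Tl3+ < Hg2+ < Au+. From the largest end, number 4 is Pb4+.

Pb4+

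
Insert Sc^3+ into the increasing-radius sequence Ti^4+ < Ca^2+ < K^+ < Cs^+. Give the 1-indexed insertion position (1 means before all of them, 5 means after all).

2

Ti^4+: 18 e⁻, Z=22, Sc^3+: 18 e⁻, Z=21, Ca^2+: 18 e⁻, Z=20, K^+: 18 e⁻, Z=19, Cs^+: 54 e⁻, Z=55. Ti^4+ < Sc^3+ (both 18 e⁻, Z=22>21); Sc^3+ < Ca^2+ (isoelectronic, higher Z=21 is smaller); Ca^2+ < K^+ (isoelectronic, higher Z=20 is smaller); K^+ < Cs^+ (same group, 2 shells fewer).
The complete sequence is Ti^4+ < Sc^3+ < Ca^2+ < K^+ < Cs^+. Sc^3+ sits at position 2.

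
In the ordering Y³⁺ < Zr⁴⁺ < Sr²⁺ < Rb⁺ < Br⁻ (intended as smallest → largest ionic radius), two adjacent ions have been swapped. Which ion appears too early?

Y³⁺

Scanning neighbour by neighbour, only Y³⁺/Zr⁴⁺ violates a trend: they are isoelectronic (36 e⁻) and Zr has more protons than Y (40 vs 39), making Zr⁴⁺ smaller. That makes Y³⁺ the one sitting a position early relative to where it belongs.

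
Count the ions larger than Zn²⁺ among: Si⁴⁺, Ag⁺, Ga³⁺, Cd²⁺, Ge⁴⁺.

2

Tabulating Z and e⁻: Si⁴⁺ has 10 e⁻ (Z=14), Ge⁴⁺ has 28 e⁻ (Z=32), Ga³⁺ has 28 e⁻ (Z=31), Zn²⁺ has 28 e⁻ (Z=30), Cd²⁺ has 46 e⁻ (Z=48), Ag⁺ has 46 e⁻ (Z=47). Si⁴⁺ < Ge⁴⁺ (same group, period 3 vs 4); Ge⁴⁺ < Ga³⁺ (isoelectronic, higher Z=32 is smaller); Ga³⁺ < Zn²⁺ (isoelectronic, higher Z=31 is smaller); Zn²⁺ < Cd²⁺ (same group, 1 shell fewer); Cd²⁺ < Ag⁺ (both 46 e⁻, Z=48>47).
Ordering all of them (including Zn²⁺) by radius gives Si⁴⁺ < Ge⁴⁺ < Ga³⁺ < Zn²⁺ < Cd²⁺ < Ag⁺. Count: 2.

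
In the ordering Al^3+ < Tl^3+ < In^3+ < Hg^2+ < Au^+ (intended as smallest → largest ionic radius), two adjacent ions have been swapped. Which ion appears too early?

Scanning neighbour by neighbour, only Tl^3+/In^3+ violates a trend: both in group 13 with the same charge; In^3+ (period 5) has the smaller radius. That makes Tl^3+ the one sitting a position early relative to where it belongs.

Tl^3+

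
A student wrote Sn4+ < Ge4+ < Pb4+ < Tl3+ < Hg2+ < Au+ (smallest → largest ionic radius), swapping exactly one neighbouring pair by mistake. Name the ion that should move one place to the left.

Ge4+

Check each adjacent pair. Sn4+ and Ge4+ are reversed: Ge4+ and Sn4+ are in one column with the same charge; the lighter period-4 ion has one fewer shell and is smaller. No other neighbouring pair contradicts the periodic trends, so Ge4+ is the ion listed too late.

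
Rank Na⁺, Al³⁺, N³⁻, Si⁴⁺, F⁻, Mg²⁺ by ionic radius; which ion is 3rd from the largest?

All of these have 10 electrons (isoelectronic). With the same electron cloud, the ion with the most protons pulls it in tightest. Nuclear charges: Si⁴⁺ (Z=14), Al³⁺ (Z=13), Mg²⁺ (Z=12), Na⁺ (Z=11), F⁻ (Z=9), N³⁻ (Z=7). Highest Z is smallest.
Ordering: Si⁴⁺ < Al³⁺ < Mg²⁺ < Na⁺ < F⁻ < N³⁻. The 3rd largest is Na⁺.

Na⁺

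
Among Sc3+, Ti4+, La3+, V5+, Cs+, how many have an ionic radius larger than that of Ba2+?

Work out protons and electrons: V5+ has 18 e⁻ (Z=23), Ti4+ has 18 e⁻ (Z=22), Sc3+ has 18 e⁻ (Z=21), La3+ has 54 e⁻ (Z=57), Ba2+ has 54 e⁻ (Z=56), Cs+ has 54 e⁻ (Z=55). V5+ < Ti4+ (isoelectronic, higher Z=23 is smaller); Ti4+ < Sc3+ (isoelectronic, higher Z=22 is smaller); Sc3+ < La3+ (same group, 2 shells fewer); La3+ < Ba2+ (isoelectronic, higher Z=57 is smaller); Ba2+ < Cs+ (both 54 e⁻, Z=56>55).
Relative to Ba2+, the ions that are larger are Cs+. So 1 is larger.

1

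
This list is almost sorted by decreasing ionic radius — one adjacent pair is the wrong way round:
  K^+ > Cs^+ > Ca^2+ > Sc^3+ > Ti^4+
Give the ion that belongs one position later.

Compare adjacent ions: same group and charge — period 4 sits above period 6, so K^+ is smaller — yet in this decreasing list K^+ sits before Cs^+. Nothing else is reversed, so K^+ should move one place to the right.

K^+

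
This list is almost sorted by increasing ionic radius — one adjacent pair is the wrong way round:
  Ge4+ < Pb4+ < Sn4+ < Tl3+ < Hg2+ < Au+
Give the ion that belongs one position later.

Pb4+

Check each adjacent pair. Pb4+ and Sn4+ are reversed: Sn4+ and Pb4+ are in one column with the same charge; the lighter period-5 ion has one fewer shell and is smaller. No other neighbouring pair contradicts the periodic trends, so Pb4+ is the ion listed too early.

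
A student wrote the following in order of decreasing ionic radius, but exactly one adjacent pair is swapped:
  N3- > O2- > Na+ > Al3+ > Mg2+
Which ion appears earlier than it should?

The pair Al3+, Mg2+ is the wrong way round — both have 10 electrons but Z(Al)=13 > Z(Mg)=12, so Al3+ should be the smaller of the two. All other adjacent pairs agree with periodic trends, so Al3+ is the misplaced ion.

Al3+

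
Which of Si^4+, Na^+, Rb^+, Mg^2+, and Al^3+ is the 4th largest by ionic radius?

Al^3+

Electron counts and nuclear charges: Si^4+ has 10 e⁻ (Z=14), Al^3+ has 10 e⁻ (Z=13), Mg^2+ has 10 e⁻ (Z=12), Na^+ has 10 e⁻ (Z=11), Rb^+ has 36 e⁻ (Z=37). Si^4+ < Al^3+ (isoelectronic, higher Z=14 is smaller); Al^3+ < Mg^2+ (both 10 e⁻, Z=13>12); Mg^2+ < Na^+ (isoelectronic, higher Z=12 is smaller); Na^+ < Rb^+ (same group, 2 shells fewer).
Ordering: Si^4+ < Al^3+ < Mg^2+ < Na^+ < Rb^+. The 4th largest is Al^3+.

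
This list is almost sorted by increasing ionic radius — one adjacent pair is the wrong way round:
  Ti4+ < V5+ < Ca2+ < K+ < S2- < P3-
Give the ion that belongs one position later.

Ti4+

The pair Ti4+, V5+ is the wrong way round — both have 18 electrons but Z(V)=23 > Z(Ti)=22, so V5+ should be the smaller of the two. All other adjacent pairs agree with periodic trends, so Ti4+ is the misplaced ion.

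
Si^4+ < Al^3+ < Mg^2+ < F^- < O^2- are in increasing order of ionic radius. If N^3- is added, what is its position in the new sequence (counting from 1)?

All of these have 10 electrons (isoelectronic). With the same electron cloud, the ion with the most protons pulls it in tightest. Nuclear charges: Si^4+ (Z=14), Al^3+ (Z=13), Mg^2+ (Z=12), F^- (Z=9), O^2- (Z=8), N^3- (Z=7). Highest Z is smallest.
The complete sequence is Si^4+ < Al^3+ < Mg^2+ < F^- < O^2- < N^3-. N^3- sits at position 6.

6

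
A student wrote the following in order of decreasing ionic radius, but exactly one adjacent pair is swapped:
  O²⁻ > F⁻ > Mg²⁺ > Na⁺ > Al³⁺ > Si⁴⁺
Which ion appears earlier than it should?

Compare adjacent ions: they are isoelectronic (10 e⁻) and Mg has more protons than Na (12 vs 11), making Mg²⁺ smaller — yet in this decreasing list Mg²⁺ sits before Na⁺. Nothing else is reversed, so Mg²⁺ should move one place to the right.

Mg²⁺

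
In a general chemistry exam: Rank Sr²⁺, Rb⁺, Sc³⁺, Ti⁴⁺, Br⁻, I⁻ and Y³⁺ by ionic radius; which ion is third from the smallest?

Ti⁴⁺: 18 e⁻, Z=22, Sc³⁺: 18 e⁻, Z=21, Y³⁺: 36 e⁻, Z=39, Sr²⁺: 36 e⁻, Z=38, Rb⁺: 36 e⁻, Z=37, Br⁻: 36 e⁻, Z=35, I⁻: 54 e⁻, Z=53. Ti⁴⁺ < Sc³⁺ (isoelectronic, higher Z=22 is smaller); Sc³⁺ < Y³⁺ (same group, 1 shell fewer); Y³⁺ < Sr²⁺ (both 36 e⁻, Z=39>38); Sr²⁺ < Rb⁺ (both 36 e⁻, Z=38>37); Rb⁺ < Br⁻ (isoelectronic, higher Z=37 is smaller); Br⁻ < I⁻ (same group, 1 shell fewer).
That gives Ti⁴⁺ < Sc³⁺ < Y³⁺ < Sr²⁺ < Rb⁺ < Br⁻ < I⁻. From the smallest end, number 3 is Y³⁺.

Y³⁺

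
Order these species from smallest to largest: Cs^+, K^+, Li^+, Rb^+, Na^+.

Same group, same charge. Going down the group adds an extra shell of electrons, so the ion gets larger: Li^+ is highest in the group and smallest.

Li^+ < Na^+ < K^+ < Rb^+ < Cs^+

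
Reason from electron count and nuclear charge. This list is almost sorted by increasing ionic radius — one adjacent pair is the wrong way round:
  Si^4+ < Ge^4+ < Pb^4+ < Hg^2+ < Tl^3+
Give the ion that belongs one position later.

Hg^2+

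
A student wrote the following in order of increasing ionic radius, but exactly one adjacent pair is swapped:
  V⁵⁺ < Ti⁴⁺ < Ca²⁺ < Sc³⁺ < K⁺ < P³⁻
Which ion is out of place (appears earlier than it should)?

Scanning neighbour by neighbour, only Ca²⁺/Sc³⁺ violates a trend: both have 18 electrons but Z(Sc)=21 > Z(Ca)=20, so Sc³⁺ should be the smaller of the two. That makes Ca²⁺ the one sitting a position early relative to where it belongs.

Ca²⁺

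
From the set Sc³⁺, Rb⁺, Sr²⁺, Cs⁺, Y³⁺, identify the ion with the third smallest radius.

Sr²⁺

Electron counts and nuclear charges: Sc³⁺: 18 e⁻, Z=21, Y³⁺: 36 e⁻, Z=39, Sr²⁺: 36 e⁻, Z=38, Rb⁺: 36 e⁻, Z=37, Cs⁺: 54 e⁻, Z=55. Sc³⁺ < Y³⁺ (same group, 1 shell fewer); Y³⁺ < Sr²⁺ (isoelectronic, higher Z=39 is smaller); Sr²⁺ < Rb⁺ (both 36 e⁻, Z=38>37); Rb⁺ < Cs⁺ (same group, 1 shell fewer).
That gives Sc³⁺ < Y³⁺ < Sr²⁺ < Rb⁺ < Cs⁺. From the smallest end, number 3 is Sr²⁺.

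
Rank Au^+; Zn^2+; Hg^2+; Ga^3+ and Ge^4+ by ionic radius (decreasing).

First list Z and electron count for each: Ge^4+ has 28 e⁻ (Z=32), Ga^3+ has 28 e⁻ (Z=31), Zn^2+ has 28 e⁻ (Z=30), Hg^2+ has 78 e⁻ (Z=80), Au^+ has 78 e⁻ (Z=79). Ge^4+ < Ga^3+ (isoelectronic, higher Z=32 is smaller); Ga^3+ < Zn^2+ (both 28 e⁻, Z=31>30); Zn^2+ < Hg^2+ (same group, period 4 vs 6); Hg^2+ < Au^+ (isoelectronic, higher Z=80 is smaller).

Au^+ > Hg^2+ > Zn^2+ > Ga^3+ > Ge^4+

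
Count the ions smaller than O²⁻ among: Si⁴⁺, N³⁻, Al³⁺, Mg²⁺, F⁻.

4

All of these have 10 electrons (isoelectronic). With the same electron cloud, the ion with the most protons pulls it in tightest. Nuclear charges: Si⁴⁺ (Z=14), Al³⁺ (Z=13), Mg²⁺ (Z=12), F⁻ (Z=9), O²⁻ (Z=8), N³⁻ (Z=7). Highest Z is smallest.
Overall: Si⁴⁺ < Al³⁺ < Mg²⁺ < F⁻ < O²⁻ < N³⁻. O²⁻ has 4 below it and 1 above. Count: 4.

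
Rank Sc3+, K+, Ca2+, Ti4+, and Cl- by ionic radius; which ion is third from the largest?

These species are isoelectronic with 18 electrons. The only difference is the number of protons: Ti4+ (Z=22), Sc3+ (Z=21), Ca2+ (Z=20), K+ (Z=19), Cl- (Z=17). The strongest nuclear pull (Ti4+) gives the smallest ion.
Full ascending order: Ti4+ < Sc3+ < Ca2+ < K+ < Cl-. Counting from the largest, position 3 is Ca2+.

Ca2+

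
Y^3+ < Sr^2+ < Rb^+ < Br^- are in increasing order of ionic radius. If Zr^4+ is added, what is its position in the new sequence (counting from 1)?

1

All of these have 36 electrons (isoelectronic). With the same electron cloud, the ion with the most protons pulls it in tightest. Nuclear charges: Zr^4+ (Z=40), Y^3+ (Z=39), Sr^2+ (Z=38), Rb^+ (Z=37), Br^- (Z=35). Highest Z is smallest.
With Zr^4+ included the full order is Zr^4+ < Y^3+ < Sr^2+ < Rb^+ < Br^-, so it takes position 1.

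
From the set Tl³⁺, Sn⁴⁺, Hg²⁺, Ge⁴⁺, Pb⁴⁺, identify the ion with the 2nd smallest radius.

Work out protons and electrons: Ge⁴⁺ (Z=32, 28 e⁻), Sn⁴⁺ (Z=50, 46 e⁻), Pb⁴⁺ (Z=82, 78 e⁻), Tl³⁺ (Z=81, 78 e⁻), Hg²⁺ (Z=80, 78 e⁻). Ge⁴⁺ < Sn⁴⁺ (same group, 1 shell fewer); Sn⁴⁺ < Pb⁴⁺ (same group, period 5 vs 6); Pb⁴⁺ < Tl³⁺ (both 78 e⁻, Z=82>81); Tl³⁺ < Hg²⁺ (both 78 e⁻, Z=81>80).
Ordering: Ge⁴⁺ < Sn⁴⁺ < Pb⁴⁺ < Tl³⁺ < Hg²⁺. The 2nd smallest is Sn⁴⁺.

Sn⁴⁺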